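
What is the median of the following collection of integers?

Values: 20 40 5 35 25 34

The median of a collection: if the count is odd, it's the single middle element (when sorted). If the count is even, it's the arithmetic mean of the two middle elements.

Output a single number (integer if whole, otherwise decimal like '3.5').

Answer: 29.5

Derivation:
Step 1: insert 20 -> lo=[20] (size 1, max 20) hi=[] (size 0) -> median=20
Step 2: insert 40 -> lo=[20] (size 1, max 20) hi=[40] (size 1, min 40) -> median=30
Step 3: insert 5 -> lo=[5, 20] (size 2, max 20) hi=[40] (size 1, min 40) -> median=20
Step 4: insert 35 -> lo=[5, 20] (size 2, max 20) hi=[35, 40] (size 2, min 35) -> median=27.5
Step 5: insert 25 -> lo=[5, 20, 25] (size 3, max 25) hi=[35, 40] (size 2, min 35) -> median=25
Step 6: insert 34 -> lo=[5, 20, 25] (size 3, max 25) hi=[34, 35, 40] (size 3, min 34) -> median=29.5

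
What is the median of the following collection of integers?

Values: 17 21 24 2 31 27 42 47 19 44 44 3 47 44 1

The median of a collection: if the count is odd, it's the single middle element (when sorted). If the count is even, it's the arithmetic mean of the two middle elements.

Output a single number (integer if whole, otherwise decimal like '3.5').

Step 1: insert 17 -> lo=[17] (size 1, max 17) hi=[] (size 0) -> median=17
Step 2: insert 21 -> lo=[17] (size 1, max 17) hi=[21] (size 1, min 21) -> median=19
Step 3: insert 24 -> lo=[17, 21] (size 2, max 21) hi=[24] (size 1, min 24) -> median=21
Step 4: insert 2 -> lo=[2, 17] (size 2, max 17) hi=[21, 24] (size 2, min 21) -> median=19
Step 5: insert 31 -> lo=[2, 17, 21] (size 3, max 21) hi=[24, 31] (size 2, min 24) -> median=21
Step 6: insert 27 -> lo=[2, 17, 21] (size 3, max 21) hi=[24, 27, 31] (size 3, min 24) -> median=22.5
Step 7: insert 42 -> lo=[2, 17, 21, 24] (size 4, max 24) hi=[27, 31, 42] (size 3, min 27) -> median=24
Step 8: insert 47 -> lo=[2, 17, 21, 24] (size 4, max 24) hi=[27, 31, 42, 47] (size 4, min 27) -> median=25.5
Step 9: insert 19 -> lo=[2, 17, 19, 21, 24] (size 5, max 24) hi=[27, 31, 42, 47] (size 4, min 27) -> median=24
Step 10: insert 44 -> lo=[2, 17, 19, 21, 24] (size 5, max 24) hi=[27, 31, 42, 44, 47] (size 5, min 27) -> median=25.5
Step 11: insert 44 -> lo=[2, 17, 19, 21, 24, 27] (size 6, max 27) hi=[31, 42, 44, 44, 47] (size 5, min 31) -> median=27
Step 12: insert 3 -> lo=[2, 3, 17, 19, 21, 24] (size 6, max 24) hi=[27, 31, 42, 44, 44, 47] (size 6, min 27) -> median=25.5
Step 13: insert 47 -> lo=[2, 3, 17, 19, 21, 24, 27] (size 7, max 27) hi=[31, 42, 44, 44, 47, 47] (size 6, min 31) -> median=27
Step 14: insert 44 -> lo=[2, 3, 17, 19, 21, 24, 27] (size 7, max 27) hi=[31, 42, 44, 44, 44, 47, 47] (size 7, min 31) -> median=29
Step 15: insert 1 -> lo=[1, 2, 3, 17, 19, 21, 24, 27] (size 8, max 27) hi=[31, 42, 44, 44, 44, 47, 47] (size 7, min 31) -> median=27

Answer: 27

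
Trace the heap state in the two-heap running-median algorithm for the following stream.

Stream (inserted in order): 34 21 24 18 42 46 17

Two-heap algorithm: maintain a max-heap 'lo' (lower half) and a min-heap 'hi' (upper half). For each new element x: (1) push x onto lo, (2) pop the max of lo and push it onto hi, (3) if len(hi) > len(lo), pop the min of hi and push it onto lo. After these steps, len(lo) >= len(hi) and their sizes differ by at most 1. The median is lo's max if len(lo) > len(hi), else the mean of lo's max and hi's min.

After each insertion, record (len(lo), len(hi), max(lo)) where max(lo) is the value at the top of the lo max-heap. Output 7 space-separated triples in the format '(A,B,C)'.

Step 1: insert 34 -> lo=[34] hi=[] -> (len(lo)=1, len(hi)=0, max(lo)=34)
Step 2: insert 21 -> lo=[21] hi=[34] -> (len(lo)=1, len(hi)=1, max(lo)=21)
Step 3: insert 24 -> lo=[21, 24] hi=[34] -> (len(lo)=2, len(hi)=1, max(lo)=24)
Step 4: insert 18 -> lo=[18, 21] hi=[24, 34] -> (len(lo)=2, len(hi)=2, max(lo)=21)
Step 5: insert 42 -> lo=[18, 21, 24] hi=[34, 42] -> (len(lo)=3, len(hi)=2, max(lo)=24)
Step 6: insert 46 -> lo=[18, 21, 24] hi=[34, 42, 46] -> (len(lo)=3, len(hi)=3, max(lo)=24)
Step 7: insert 17 -> lo=[17, 18, 21, 24] hi=[34, 42, 46] -> (len(lo)=4, len(hi)=3, max(lo)=24)

Answer: (1,0,34) (1,1,21) (2,1,24) (2,2,21) (3,2,24) (3,3,24) (4,3,24)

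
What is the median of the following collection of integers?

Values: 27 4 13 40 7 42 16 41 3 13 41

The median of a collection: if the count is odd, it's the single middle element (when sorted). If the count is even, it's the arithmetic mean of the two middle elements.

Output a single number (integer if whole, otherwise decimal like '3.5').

Step 1: insert 27 -> lo=[27] (size 1, max 27) hi=[] (size 0) -> median=27
Step 2: insert 4 -> lo=[4] (size 1, max 4) hi=[27] (size 1, min 27) -> median=15.5
Step 3: insert 13 -> lo=[4, 13] (size 2, max 13) hi=[27] (size 1, min 27) -> median=13
Step 4: insert 40 -> lo=[4, 13] (size 2, max 13) hi=[27, 40] (size 2, min 27) -> median=20
Step 5: insert 7 -> lo=[4, 7, 13] (size 3, max 13) hi=[27, 40] (size 2, min 27) -> median=13
Step 6: insert 42 -> lo=[4, 7, 13] (size 3, max 13) hi=[27, 40, 42] (size 3, min 27) -> median=20
Step 7: insert 16 -> lo=[4, 7, 13, 16] (size 4, max 16) hi=[27, 40, 42] (size 3, min 27) -> median=16
Step 8: insert 41 -> lo=[4, 7, 13, 16] (size 4, max 16) hi=[27, 40, 41, 42] (size 4, min 27) -> median=21.5
Step 9: insert 3 -> lo=[3, 4, 7, 13, 16] (size 5, max 16) hi=[27, 40, 41, 42] (size 4, min 27) -> median=16
Step 10: insert 13 -> lo=[3, 4, 7, 13, 13] (size 5, max 13) hi=[16, 27, 40, 41, 42] (size 5, min 16) -> median=14.5
Step 11: insert 41 -> lo=[3, 4, 7, 13, 13, 16] (size 6, max 16) hi=[27, 40, 41, 41, 42] (size 5, min 27) -> median=16

Answer: 16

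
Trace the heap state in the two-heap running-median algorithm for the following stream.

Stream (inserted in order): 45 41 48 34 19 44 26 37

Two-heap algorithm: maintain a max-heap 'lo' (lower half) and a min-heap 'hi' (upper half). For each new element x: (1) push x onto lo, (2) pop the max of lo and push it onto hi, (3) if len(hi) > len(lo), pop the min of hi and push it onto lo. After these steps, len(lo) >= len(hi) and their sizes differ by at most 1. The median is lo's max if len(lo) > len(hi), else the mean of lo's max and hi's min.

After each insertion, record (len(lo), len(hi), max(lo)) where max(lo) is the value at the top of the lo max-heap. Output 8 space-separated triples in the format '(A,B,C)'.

Answer: (1,0,45) (1,1,41) (2,1,45) (2,2,41) (3,2,41) (3,3,41) (4,3,41) (4,4,37)

Derivation:
Step 1: insert 45 -> lo=[45] hi=[] -> (len(lo)=1, len(hi)=0, max(lo)=45)
Step 2: insert 41 -> lo=[41] hi=[45] -> (len(lo)=1, len(hi)=1, max(lo)=41)
Step 3: insert 48 -> lo=[41, 45] hi=[48] -> (len(lo)=2, len(hi)=1, max(lo)=45)
Step 4: insert 34 -> lo=[34, 41] hi=[45, 48] -> (len(lo)=2, len(hi)=2, max(lo)=41)
Step 5: insert 19 -> lo=[19, 34, 41] hi=[45, 48] -> (len(lo)=3, len(hi)=2, max(lo)=41)
Step 6: insert 44 -> lo=[19, 34, 41] hi=[44, 45, 48] -> (len(lo)=3, len(hi)=3, max(lo)=41)
Step 7: insert 26 -> lo=[19, 26, 34, 41] hi=[44, 45, 48] -> (len(lo)=4, len(hi)=3, max(lo)=41)
Step 8: insert 37 -> lo=[19, 26, 34, 37] hi=[41, 44, 45, 48] -> (len(lo)=4, len(hi)=4, max(lo)=37)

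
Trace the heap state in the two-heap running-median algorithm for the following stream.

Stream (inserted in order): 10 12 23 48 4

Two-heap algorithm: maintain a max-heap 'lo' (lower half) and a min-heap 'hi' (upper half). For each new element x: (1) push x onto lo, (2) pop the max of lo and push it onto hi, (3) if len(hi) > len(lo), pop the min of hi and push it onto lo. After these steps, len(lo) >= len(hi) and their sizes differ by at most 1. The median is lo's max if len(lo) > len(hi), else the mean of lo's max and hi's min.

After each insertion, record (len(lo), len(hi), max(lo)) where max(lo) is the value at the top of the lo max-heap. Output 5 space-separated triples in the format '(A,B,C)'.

Step 1: insert 10 -> lo=[10] hi=[] -> (len(lo)=1, len(hi)=0, max(lo)=10)
Step 2: insert 12 -> lo=[10] hi=[12] -> (len(lo)=1, len(hi)=1, max(lo)=10)
Step 3: insert 23 -> lo=[10, 12] hi=[23] -> (len(lo)=2, len(hi)=1, max(lo)=12)
Step 4: insert 48 -> lo=[10, 12] hi=[23, 48] -> (len(lo)=2, len(hi)=2, max(lo)=12)
Step 5: insert 4 -> lo=[4, 10, 12] hi=[23, 48] -> (len(lo)=3, len(hi)=2, max(lo)=12)

Answer: (1,0,10) (1,1,10) (2,1,12) (2,2,12) (3,2,12)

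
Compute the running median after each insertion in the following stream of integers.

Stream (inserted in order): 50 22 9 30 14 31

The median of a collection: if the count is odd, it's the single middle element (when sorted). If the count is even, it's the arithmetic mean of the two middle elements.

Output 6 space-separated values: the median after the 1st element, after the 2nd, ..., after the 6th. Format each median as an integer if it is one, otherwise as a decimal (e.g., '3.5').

Step 1: insert 50 -> lo=[50] (size 1, max 50) hi=[] (size 0) -> median=50
Step 2: insert 22 -> lo=[22] (size 1, max 22) hi=[50] (size 1, min 50) -> median=36
Step 3: insert 9 -> lo=[9, 22] (size 2, max 22) hi=[50] (size 1, min 50) -> median=22
Step 4: insert 30 -> lo=[9, 22] (size 2, max 22) hi=[30, 50] (size 2, min 30) -> median=26
Step 5: insert 14 -> lo=[9, 14, 22] (size 3, max 22) hi=[30, 50] (size 2, min 30) -> median=22
Step 6: insert 31 -> lo=[9, 14, 22] (size 3, max 22) hi=[30, 31, 50] (size 3, min 30) -> median=26

Answer: 50 36 22 26 22 26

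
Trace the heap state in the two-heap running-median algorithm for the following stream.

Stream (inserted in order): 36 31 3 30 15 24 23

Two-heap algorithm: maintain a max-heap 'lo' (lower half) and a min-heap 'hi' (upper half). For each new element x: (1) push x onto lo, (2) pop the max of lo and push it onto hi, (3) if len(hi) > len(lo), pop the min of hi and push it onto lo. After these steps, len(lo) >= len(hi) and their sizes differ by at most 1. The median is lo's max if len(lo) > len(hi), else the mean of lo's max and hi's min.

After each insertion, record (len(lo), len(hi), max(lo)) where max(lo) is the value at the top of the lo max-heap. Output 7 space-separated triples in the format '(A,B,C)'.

Step 1: insert 36 -> lo=[36] hi=[] -> (len(lo)=1, len(hi)=0, max(lo)=36)
Step 2: insert 31 -> lo=[31] hi=[36] -> (len(lo)=1, len(hi)=1, max(lo)=31)
Step 3: insert 3 -> lo=[3, 31] hi=[36] -> (len(lo)=2, len(hi)=1, max(lo)=31)
Step 4: insert 30 -> lo=[3, 30] hi=[31, 36] -> (len(lo)=2, len(hi)=2, max(lo)=30)
Step 5: insert 15 -> lo=[3, 15, 30] hi=[31, 36] -> (len(lo)=3, len(hi)=2, max(lo)=30)
Step 6: insert 24 -> lo=[3, 15, 24] hi=[30, 31, 36] -> (len(lo)=3, len(hi)=3, max(lo)=24)
Step 7: insert 23 -> lo=[3, 15, 23, 24] hi=[30, 31, 36] -> (len(lo)=4, len(hi)=3, max(lo)=24)

Answer: (1,0,36) (1,1,31) (2,1,31) (2,2,30) (3,2,30) (3,3,24) (4,3,24)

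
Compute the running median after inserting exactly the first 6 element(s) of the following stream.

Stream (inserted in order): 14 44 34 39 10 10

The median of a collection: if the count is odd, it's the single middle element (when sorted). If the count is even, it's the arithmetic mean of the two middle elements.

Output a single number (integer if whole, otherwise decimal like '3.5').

Answer: 24

Derivation:
Step 1: insert 14 -> lo=[14] (size 1, max 14) hi=[] (size 0) -> median=14
Step 2: insert 44 -> lo=[14] (size 1, max 14) hi=[44] (size 1, min 44) -> median=29
Step 3: insert 34 -> lo=[14, 34] (size 2, max 34) hi=[44] (size 1, min 44) -> median=34
Step 4: insert 39 -> lo=[14, 34] (size 2, max 34) hi=[39, 44] (size 2, min 39) -> median=36.5
Step 5: insert 10 -> lo=[10, 14, 34] (size 3, max 34) hi=[39, 44] (size 2, min 39) -> median=34
Step 6: insert 10 -> lo=[10, 10, 14] (size 3, max 14) hi=[34, 39, 44] (size 3, min 34) -> median=24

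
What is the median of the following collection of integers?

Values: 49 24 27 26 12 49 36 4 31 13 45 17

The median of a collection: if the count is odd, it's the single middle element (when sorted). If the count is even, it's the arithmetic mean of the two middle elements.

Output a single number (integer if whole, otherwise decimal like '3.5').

Step 1: insert 49 -> lo=[49] (size 1, max 49) hi=[] (size 0) -> median=49
Step 2: insert 24 -> lo=[24] (size 1, max 24) hi=[49] (size 1, min 49) -> median=36.5
Step 3: insert 27 -> lo=[24, 27] (size 2, max 27) hi=[49] (size 1, min 49) -> median=27
Step 4: insert 26 -> lo=[24, 26] (size 2, max 26) hi=[27, 49] (size 2, min 27) -> median=26.5
Step 5: insert 12 -> lo=[12, 24, 26] (size 3, max 26) hi=[27, 49] (size 2, min 27) -> median=26
Step 6: insert 49 -> lo=[12, 24, 26] (size 3, max 26) hi=[27, 49, 49] (size 3, min 27) -> median=26.5
Step 7: insert 36 -> lo=[12, 24, 26, 27] (size 4, max 27) hi=[36, 49, 49] (size 3, min 36) -> median=27
Step 8: insert 4 -> lo=[4, 12, 24, 26] (size 4, max 26) hi=[27, 36, 49, 49] (size 4, min 27) -> median=26.5
Step 9: insert 31 -> lo=[4, 12, 24, 26, 27] (size 5, max 27) hi=[31, 36, 49, 49] (size 4, min 31) -> median=27
Step 10: insert 13 -> lo=[4, 12, 13, 24, 26] (size 5, max 26) hi=[27, 31, 36, 49, 49] (size 5, min 27) -> median=26.5
Step 11: insert 45 -> lo=[4, 12, 13, 24, 26, 27] (size 6, max 27) hi=[31, 36, 45, 49, 49] (size 5, min 31) -> median=27
Step 12: insert 17 -> lo=[4, 12, 13, 17, 24, 26] (size 6, max 26) hi=[27, 31, 36, 45, 49, 49] (size 6, min 27) -> median=26.5

Answer: 26.5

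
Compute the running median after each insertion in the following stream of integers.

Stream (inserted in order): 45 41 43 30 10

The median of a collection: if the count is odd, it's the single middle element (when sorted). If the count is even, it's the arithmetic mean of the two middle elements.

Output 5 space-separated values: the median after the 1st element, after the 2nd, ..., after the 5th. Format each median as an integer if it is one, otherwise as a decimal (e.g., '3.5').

Step 1: insert 45 -> lo=[45] (size 1, max 45) hi=[] (size 0) -> median=45
Step 2: insert 41 -> lo=[41] (size 1, max 41) hi=[45] (size 1, min 45) -> median=43
Step 3: insert 43 -> lo=[41, 43] (size 2, max 43) hi=[45] (size 1, min 45) -> median=43
Step 4: insert 30 -> lo=[30, 41] (size 2, max 41) hi=[43, 45] (size 2, min 43) -> median=42
Step 5: insert 10 -> lo=[10, 30, 41] (size 3, max 41) hi=[43, 45] (size 2, min 43) -> median=41

Answer: 45 43 43 42 41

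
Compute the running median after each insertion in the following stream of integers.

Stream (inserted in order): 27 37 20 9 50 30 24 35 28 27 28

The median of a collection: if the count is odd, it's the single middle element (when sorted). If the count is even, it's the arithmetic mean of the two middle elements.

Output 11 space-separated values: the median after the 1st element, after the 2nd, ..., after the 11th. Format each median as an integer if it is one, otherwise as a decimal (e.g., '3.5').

Answer: 27 32 27 23.5 27 28.5 27 28.5 28 27.5 28

Derivation:
Step 1: insert 27 -> lo=[27] (size 1, max 27) hi=[] (size 0) -> median=27
Step 2: insert 37 -> lo=[27] (size 1, max 27) hi=[37] (size 1, min 37) -> median=32
Step 3: insert 20 -> lo=[20, 27] (size 2, max 27) hi=[37] (size 1, min 37) -> median=27
Step 4: insert 9 -> lo=[9, 20] (size 2, max 20) hi=[27, 37] (size 2, min 27) -> median=23.5
Step 5: insert 50 -> lo=[9, 20, 27] (size 3, max 27) hi=[37, 50] (size 2, min 37) -> median=27
Step 6: insert 30 -> lo=[9, 20, 27] (size 3, max 27) hi=[30, 37, 50] (size 3, min 30) -> median=28.5
Step 7: insert 24 -> lo=[9, 20, 24, 27] (size 4, max 27) hi=[30, 37, 50] (size 3, min 30) -> median=27
Step 8: insert 35 -> lo=[9, 20, 24, 27] (size 4, max 27) hi=[30, 35, 37, 50] (size 4, min 30) -> median=28.5
Step 9: insert 28 -> lo=[9, 20, 24, 27, 28] (size 5, max 28) hi=[30, 35, 37, 50] (size 4, min 30) -> median=28
Step 10: insert 27 -> lo=[9, 20, 24, 27, 27] (size 5, max 27) hi=[28, 30, 35, 37, 50] (size 5, min 28) -> median=27.5
Step 11: insert 28 -> lo=[9, 20, 24, 27, 27, 28] (size 6, max 28) hi=[28, 30, 35, 37, 50] (size 5, min 28) -> median=28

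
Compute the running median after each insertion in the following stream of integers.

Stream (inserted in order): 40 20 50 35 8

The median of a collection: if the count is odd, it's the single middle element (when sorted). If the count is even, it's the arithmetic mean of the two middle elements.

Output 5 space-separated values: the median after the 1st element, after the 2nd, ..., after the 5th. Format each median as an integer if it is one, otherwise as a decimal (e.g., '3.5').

Answer: 40 30 40 37.5 35

Derivation:
Step 1: insert 40 -> lo=[40] (size 1, max 40) hi=[] (size 0) -> median=40
Step 2: insert 20 -> lo=[20] (size 1, max 20) hi=[40] (size 1, min 40) -> median=30
Step 3: insert 50 -> lo=[20, 40] (size 2, max 40) hi=[50] (size 1, min 50) -> median=40
Step 4: insert 35 -> lo=[20, 35] (size 2, max 35) hi=[40, 50] (size 2, min 40) -> median=37.5
Step 5: insert 8 -> lo=[8, 20, 35] (size 3, max 35) hi=[40, 50] (size 2, min 40) -> median=35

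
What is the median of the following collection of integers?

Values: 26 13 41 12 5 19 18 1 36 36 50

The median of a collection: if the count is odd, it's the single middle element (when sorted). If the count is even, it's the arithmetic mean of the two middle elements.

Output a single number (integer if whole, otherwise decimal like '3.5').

Step 1: insert 26 -> lo=[26] (size 1, max 26) hi=[] (size 0) -> median=26
Step 2: insert 13 -> lo=[13] (size 1, max 13) hi=[26] (size 1, min 26) -> median=19.5
Step 3: insert 41 -> lo=[13, 26] (size 2, max 26) hi=[41] (size 1, min 41) -> median=26
Step 4: insert 12 -> lo=[12, 13] (size 2, max 13) hi=[26, 41] (size 2, min 26) -> median=19.5
Step 5: insert 5 -> lo=[5, 12, 13] (size 3, max 13) hi=[26, 41] (size 2, min 26) -> median=13
Step 6: insert 19 -> lo=[5, 12, 13] (size 3, max 13) hi=[19, 26, 41] (size 3, min 19) -> median=16
Step 7: insert 18 -> lo=[5, 12, 13, 18] (size 4, max 18) hi=[19, 26, 41] (size 3, min 19) -> median=18
Step 8: insert 1 -> lo=[1, 5, 12, 13] (size 4, max 13) hi=[18, 19, 26, 41] (size 4, min 18) -> median=15.5
Step 9: insert 36 -> lo=[1, 5, 12, 13, 18] (size 5, max 18) hi=[19, 26, 36, 41] (size 4, min 19) -> median=18
Step 10: insert 36 -> lo=[1, 5, 12, 13, 18] (size 5, max 18) hi=[19, 26, 36, 36, 41] (size 5, min 19) -> median=18.5
Step 11: insert 50 -> lo=[1, 5, 12, 13, 18, 19] (size 6, max 19) hi=[26, 36, 36, 41, 50] (size 5, min 26) -> median=19

Answer: 19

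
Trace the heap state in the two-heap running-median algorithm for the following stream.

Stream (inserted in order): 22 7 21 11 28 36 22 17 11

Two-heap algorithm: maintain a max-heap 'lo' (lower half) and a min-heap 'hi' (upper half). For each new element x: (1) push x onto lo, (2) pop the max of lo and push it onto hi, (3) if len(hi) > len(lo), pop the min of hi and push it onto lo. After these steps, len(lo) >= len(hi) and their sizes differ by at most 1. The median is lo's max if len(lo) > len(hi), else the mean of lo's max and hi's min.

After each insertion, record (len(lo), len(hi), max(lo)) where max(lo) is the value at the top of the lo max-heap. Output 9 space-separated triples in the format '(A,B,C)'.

Step 1: insert 22 -> lo=[22] hi=[] -> (len(lo)=1, len(hi)=0, max(lo)=22)
Step 2: insert 7 -> lo=[7] hi=[22] -> (len(lo)=1, len(hi)=1, max(lo)=7)
Step 3: insert 21 -> lo=[7, 21] hi=[22] -> (len(lo)=2, len(hi)=1, max(lo)=21)
Step 4: insert 11 -> lo=[7, 11] hi=[21, 22] -> (len(lo)=2, len(hi)=2, max(lo)=11)
Step 5: insert 28 -> lo=[7, 11, 21] hi=[22, 28] -> (len(lo)=3, len(hi)=2, max(lo)=21)
Step 6: insert 36 -> lo=[7, 11, 21] hi=[22, 28, 36] -> (len(lo)=3, len(hi)=3, max(lo)=21)
Step 7: insert 22 -> lo=[7, 11, 21, 22] hi=[22, 28, 36] -> (len(lo)=4, len(hi)=3, max(lo)=22)
Step 8: insert 17 -> lo=[7, 11, 17, 21] hi=[22, 22, 28, 36] -> (len(lo)=4, len(hi)=4, max(lo)=21)
Step 9: insert 11 -> lo=[7, 11, 11, 17, 21] hi=[22, 22, 28, 36] -> (len(lo)=5, len(hi)=4, max(lo)=21)

Answer: (1,0,22) (1,1,7) (2,1,21) (2,2,11) (3,2,21) (3,3,21) (4,3,22) (4,4,21) (5,4,21)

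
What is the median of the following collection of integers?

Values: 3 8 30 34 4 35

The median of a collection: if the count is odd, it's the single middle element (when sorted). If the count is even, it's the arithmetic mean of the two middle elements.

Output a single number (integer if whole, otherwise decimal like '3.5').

Step 1: insert 3 -> lo=[3] (size 1, max 3) hi=[] (size 0) -> median=3
Step 2: insert 8 -> lo=[3] (size 1, max 3) hi=[8] (size 1, min 8) -> median=5.5
Step 3: insert 30 -> lo=[3, 8] (size 2, max 8) hi=[30] (size 1, min 30) -> median=8
Step 4: insert 34 -> lo=[3, 8] (size 2, max 8) hi=[30, 34] (size 2, min 30) -> median=19
Step 5: insert 4 -> lo=[3, 4, 8] (size 3, max 8) hi=[30, 34] (size 2, min 30) -> median=8
Step 6: insert 35 -> lo=[3, 4, 8] (size 3, max 8) hi=[30, 34, 35] (size 3, min 30) -> median=19

Answer: 19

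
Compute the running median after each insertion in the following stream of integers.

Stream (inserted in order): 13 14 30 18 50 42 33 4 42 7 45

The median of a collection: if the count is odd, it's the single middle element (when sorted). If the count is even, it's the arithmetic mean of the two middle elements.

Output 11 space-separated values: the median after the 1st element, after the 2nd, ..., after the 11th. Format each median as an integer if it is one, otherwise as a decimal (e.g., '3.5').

Step 1: insert 13 -> lo=[13] (size 1, max 13) hi=[] (size 0) -> median=13
Step 2: insert 14 -> lo=[13] (size 1, max 13) hi=[14] (size 1, min 14) -> median=13.5
Step 3: insert 30 -> lo=[13, 14] (size 2, max 14) hi=[30] (size 1, min 30) -> median=14
Step 4: insert 18 -> lo=[13, 14] (size 2, max 14) hi=[18, 30] (size 2, min 18) -> median=16
Step 5: insert 50 -> lo=[13, 14, 18] (size 3, max 18) hi=[30, 50] (size 2, min 30) -> median=18
Step 6: insert 42 -> lo=[13, 14, 18] (size 3, max 18) hi=[30, 42, 50] (size 3, min 30) -> median=24
Step 7: insert 33 -> lo=[13, 14, 18, 30] (size 4, max 30) hi=[33, 42, 50] (size 3, min 33) -> median=30
Step 8: insert 4 -> lo=[4, 13, 14, 18] (size 4, max 18) hi=[30, 33, 42, 50] (size 4, min 30) -> median=24
Step 9: insert 42 -> lo=[4, 13, 14, 18, 30] (size 5, max 30) hi=[33, 42, 42, 50] (size 4, min 33) -> median=30
Step 10: insert 7 -> lo=[4, 7, 13, 14, 18] (size 5, max 18) hi=[30, 33, 42, 42, 50] (size 5, min 30) -> median=24
Step 11: insert 45 -> lo=[4, 7, 13, 14, 18, 30] (size 6, max 30) hi=[33, 42, 42, 45, 50] (size 5, min 33) -> median=30

Answer: 13 13.5 14 16 18 24 30 24 30 24 30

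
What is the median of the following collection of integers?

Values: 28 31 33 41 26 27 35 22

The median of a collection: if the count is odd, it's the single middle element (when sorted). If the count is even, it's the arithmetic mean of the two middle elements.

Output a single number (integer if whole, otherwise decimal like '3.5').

Answer: 29.5

Derivation:
Step 1: insert 28 -> lo=[28] (size 1, max 28) hi=[] (size 0) -> median=28
Step 2: insert 31 -> lo=[28] (size 1, max 28) hi=[31] (size 1, min 31) -> median=29.5
Step 3: insert 33 -> lo=[28, 31] (size 2, max 31) hi=[33] (size 1, min 33) -> median=31
Step 4: insert 41 -> lo=[28, 31] (size 2, max 31) hi=[33, 41] (size 2, min 33) -> median=32
Step 5: insert 26 -> lo=[26, 28, 31] (size 3, max 31) hi=[33, 41] (size 2, min 33) -> median=31
Step 6: insert 27 -> lo=[26, 27, 28] (size 3, max 28) hi=[31, 33, 41] (size 3, min 31) -> median=29.5
Step 7: insert 35 -> lo=[26, 27, 28, 31] (size 4, max 31) hi=[33, 35, 41] (size 3, min 33) -> median=31
Step 8: insert 22 -> lo=[22, 26, 27, 28] (size 4, max 28) hi=[31, 33, 35, 41] (size 4, min 31) -> median=29.5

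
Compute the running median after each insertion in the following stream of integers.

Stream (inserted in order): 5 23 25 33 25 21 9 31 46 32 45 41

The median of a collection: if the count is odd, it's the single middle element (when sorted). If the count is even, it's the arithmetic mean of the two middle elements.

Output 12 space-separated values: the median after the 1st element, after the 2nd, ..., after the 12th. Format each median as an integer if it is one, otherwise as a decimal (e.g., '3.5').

Answer: 5 14 23 24 25 24 23 24 25 25 25 28

Derivation:
Step 1: insert 5 -> lo=[5] (size 1, max 5) hi=[] (size 0) -> median=5
Step 2: insert 23 -> lo=[5] (size 1, max 5) hi=[23] (size 1, min 23) -> median=14
Step 3: insert 25 -> lo=[5, 23] (size 2, max 23) hi=[25] (size 1, min 25) -> median=23
Step 4: insert 33 -> lo=[5, 23] (size 2, max 23) hi=[25, 33] (size 2, min 25) -> median=24
Step 5: insert 25 -> lo=[5, 23, 25] (size 3, max 25) hi=[25, 33] (size 2, min 25) -> median=25
Step 6: insert 21 -> lo=[5, 21, 23] (size 3, max 23) hi=[25, 25, 33] (size 3, min 25) -> median=24
Step 7: insert 9 -> lo=[5, 9, 21, 23] (size 4, max 23) hi=[25, 25, 33] (size 3, min 25) -> median=23
Step 8: insert 31 -> lo=[5, 9, 21, 23] (size 4, max 23) hi=[25, 25, 31, 33] (size 4, min 25) -> median=24
Step 9: insert 46 -> lo=[5, 9, 21, 23, 25] (size 5, max 25) hi=[25, 31, 33, 46] (size 4, min 25) -> median=25
Step 10: insert 32 -> lo=[5, 9, 21, 23, 25] (size 5, max 25) hi=[25, 31, 32, 33, 46] (size 5, min 25) -> median=25
Step 11: insert 45 -> lo=[5, 9, 21, 23, 25, 25] (size 6, max 25) hi=[31, 32, 33, 45, 46] (size 5, min 31) -> median=25
Step 12: insert 41 -> lo=[5, 9, 21, 23, 25, 25] (size 6, max 25) hi=[31, 32, 33, 41, 45, 46] (size 6, min 31) -> median=28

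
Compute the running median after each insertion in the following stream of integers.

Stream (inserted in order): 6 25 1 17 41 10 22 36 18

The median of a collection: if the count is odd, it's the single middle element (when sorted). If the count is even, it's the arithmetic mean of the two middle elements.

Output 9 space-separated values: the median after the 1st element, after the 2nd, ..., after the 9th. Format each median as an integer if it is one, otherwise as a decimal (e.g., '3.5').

Answer: 6 15.5 6 11.5 17 13.5 17 19.5 18

Derivation:
Step 1: insert 6 -> lo=[6] (size 1, max 6) hi=[] (size 0) -> median=6
Step 2: insert 25 -> lo=[6] (size 1, max 6) hi=[25] (size 1, min 25) -> median=15.5
Step 3: insert 1 -> lo=[1, 6] (size 2, max 6) hi=[25] (size 1, min 25) -> median=6
Step 4: insert 17 -> lo=[1, 6] (size 2, max 6) hi=[17, 25] (size 2, min 17) -> median=11.5
Step 5: insert 41 -> lo=[1, 6, 17] (size 3, max 17) hi=[25, 41] (size 2, min 25) -> median=17
Step 6: insert 10 -> lo=[1, 6, 10] (size 3, max 10) hi=[17, 25, 41] (size 3, min 17) -> median=13.5
Step 7: insert 22 -> lo=[1, 6, 10, 17] (size 4, max 17) hi=[22, 25, 41] (size 3, min 22) -> median=17
Step 8: insert 36 -> lo=[1, 6, 10, 17] (size 4, max 17) hi=[22, 25, 36, 41] (size 4, min 22) -> median=19.5
Step 9: insert 18 -> lo=[1, 6, 10, 17, 18] (size 5, max 18) hi=[22, 25, 36, 41] (size 4, min 22) -> median=18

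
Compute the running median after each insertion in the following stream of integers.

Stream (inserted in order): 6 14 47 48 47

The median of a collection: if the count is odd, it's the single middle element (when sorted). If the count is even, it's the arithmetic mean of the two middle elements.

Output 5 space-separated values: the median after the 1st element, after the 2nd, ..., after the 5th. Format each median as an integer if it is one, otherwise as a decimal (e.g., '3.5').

Step 1: insert 6 -> lo=[6] (size 1, max 6) hi=[] (size 0) -> median=6
Step 2: insert 14 -> lo=[6] (size 1, max 6) hi=[14] (size 1, min 14) -> median=10
Step 3: insert 47 -> lo=[6, 14] (size 2, max 14) hi=[47] (size 1, min 47) -> median=14
Step 4: insert 48 -> lo=[6, 14] (size 2, max 14) hi=[47, 48] (size 2, min 47) -> median=30.5
Step 5: insert 47 -> lo=[6, 14, 47] (size 3, max 47) hi=[47, 48] (size 2, min 47) -> median=47

Answer: 6 10 14 30.5 47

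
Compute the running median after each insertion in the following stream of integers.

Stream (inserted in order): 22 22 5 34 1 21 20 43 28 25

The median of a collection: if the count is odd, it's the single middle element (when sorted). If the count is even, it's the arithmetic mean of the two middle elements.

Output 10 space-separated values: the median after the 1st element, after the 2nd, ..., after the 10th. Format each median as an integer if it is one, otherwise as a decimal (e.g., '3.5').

Step 1: insert 22 -> lo=[22] (size 1, max 22) hi=[] (size 0) -> median=22
Step 2: insert 22 -> lo=[22] (size 1, max 22) hi=[22] (size 1, min 22) -> median=22
Step 3: insert 5 -> lo=[5, 22] (size 2, max 22) hi=[22] (size 1, min 22) -> median=22
Step 4: insert 34 -> lo=[5, 22] (size 2, max 22) hi=[22, 34] (size 2, min 22) -> median=22
Step 5: insert 1 -> lo=[1, 5, 22] (size 3, max 22) hi=[22, 34] (size 2, min 22) -> median=22
Step 6: insert 21 -> lo=[1, 5, 21] (size 3, max 21) hi=[22, 22, 34] (size 3, min 22) -> median=21.5
Step 7: insert 20 -> lo=[1, 5, 20, 21] (size 4, max 21) hi=[22, 22, 34] (size 3, min 22) -> median=21
Step 8: insert 43 -> lo=[1, 5, 20, 21] (size 4, max 21) hi=[22, 22, 34, 43] (size 4, min 22) -> median=21.5
Step 9: insert 28 -> lo=[1, 5, 20, 21, 22] (size 5, max 22) hi=[22, 28, 34, 43] (size 4, min 22) -> median=22
Step 10: insert 25 -> lo=[1, 5, 20, 21, 22] (size 5, max 22) hi=[22, 25, 28, 34, 43] (size 5, min 22) -> median=22

Answer: 22 22 22 22 22 21.5 21 21.5 22 22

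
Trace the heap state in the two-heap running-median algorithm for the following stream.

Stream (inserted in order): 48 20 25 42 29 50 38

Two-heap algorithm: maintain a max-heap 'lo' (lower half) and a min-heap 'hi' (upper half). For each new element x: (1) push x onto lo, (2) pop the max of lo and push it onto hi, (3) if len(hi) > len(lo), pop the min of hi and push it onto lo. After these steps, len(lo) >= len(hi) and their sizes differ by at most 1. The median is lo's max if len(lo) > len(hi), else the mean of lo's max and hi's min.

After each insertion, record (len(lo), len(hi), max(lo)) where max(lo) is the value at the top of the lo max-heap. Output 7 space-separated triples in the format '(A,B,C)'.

Step 1: insert 48 -> lo=[48] hi=[] -> (len(lo)=1, len(hi)=0, max(lo)=48)
Step 2: insert 20 -> lo=[20] hi=[48] -> (len(lo)=1, len(hi)=1, max(lo)=20)
Step 3: insert 25 -> lo=[20, 25] hi=[48] -> (len(lo)=2, len(hi)=1, max(lo)=25)
Step 4: insert 42 -> lo=[20, 25] hi=[42, 48] -> (len(lo)=2, len(hi)=2, max(lo)=25)
Step 5: insert 29 -> lo=[20, 25, 29] hi=[42, 48] -> (len(lo)=3, len(hi)=2, max(lo)=29)
Step 6: insert 50 -> lo=[20, 25, 29] hi=[42, 48, 50] -> (len(lo)=3, len(hi)=3, max(lo)=29)
Step 7: insert 38 -> lo=[20, 25, 29, 38] hi=[42, 48, 50] -> (len(lo)=4, len(hi)=3, max(lo)=38)

Answer: (1,0,48) (1,1,20) (2,1,25) (2,2,25) (3,2,29) (3,3,29) (4,3,38)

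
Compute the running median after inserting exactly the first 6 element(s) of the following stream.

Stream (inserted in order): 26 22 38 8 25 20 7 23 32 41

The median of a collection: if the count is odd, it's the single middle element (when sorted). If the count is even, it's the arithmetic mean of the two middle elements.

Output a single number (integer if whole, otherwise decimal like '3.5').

Answer: 23.5

Derivation:
Step 1: insert 26 -> lo=[26] (size 1, max 26) hi=[] (size 0) -> median=26
Step 2: insert 22 -> lo=[22] (size 1, max 22) hi=[26] (size 1, min 26) -> median=24
Step 3: insert 38 -> lo=[22, 26] (size 2, max 26) hi=[38] (size 1, min 38) -> median=26
Step 4: insert 8 -> lo=[8, 22] (size 2, max 22) hi=[26, 38] (size 2, min 26) -> median=24
Step 5: insert 25 -> lo=[8, 22, 25] (size 3, max 25) hi=[26, 38] (size 2, min 26) -> median=25
Step 6: insert 20 -> lo=[8, 20, 22] (size 3, max 22) hi=[25, 26, 38] (size 3, min 25) -> median=23.5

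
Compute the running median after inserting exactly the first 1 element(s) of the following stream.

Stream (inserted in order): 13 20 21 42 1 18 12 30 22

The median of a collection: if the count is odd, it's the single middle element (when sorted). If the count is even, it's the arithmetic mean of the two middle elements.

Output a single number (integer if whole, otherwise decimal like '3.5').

Step 1: insert 13 -> lo=[13] (size 1, max 13) hi=[] (size 0) -> median=13

Answer: 13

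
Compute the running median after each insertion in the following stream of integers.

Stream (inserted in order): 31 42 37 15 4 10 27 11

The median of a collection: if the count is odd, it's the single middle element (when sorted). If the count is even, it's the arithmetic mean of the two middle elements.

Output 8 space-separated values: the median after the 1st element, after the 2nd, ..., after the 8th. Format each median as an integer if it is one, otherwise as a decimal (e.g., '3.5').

Step 1: insert 31 -> lo=[31] (size 1, max 31) hi=[] (size 0) -> median=31
Step 2: insert 42 -> lo=[31] (size 1, max 31) hi=[42] (size 1, min 42) -> median=36.5
Step 3: insert 37 -> lo=[31, 37] (size 2, max 37) hi=[42] (size 1, min 42) -> median=37
Step 4: insert 15 -> lo=[15, 31] (size 2, max 31) hi=[37, 42] (size 2, min 37) -> median=34
Step 5: insert 4 -> lo=[4, 15, 31] (size 3, max 31) hi=[37, 42] (size 2, min 37) -> median=31
Step 6: insert 10 -> lo=[4, 10, 15] (size 3, max 15) hi=[31, 37, 42] (size 3, min 31) -> median=23
Step 7: insert 27 -> lo=[4, 10, 15, 27] (size 4, max 27) hi=[31, 37, 42] (size 3, min 31) -> median=27
Step 8: insert 11 -> lo=[4, 10, 11, 15] (size 4, max 15) hi=[27, 31, 37, 42] (size 4, min 27) -> median=21

Answer: 31 36.5 37 34 31 23 27 21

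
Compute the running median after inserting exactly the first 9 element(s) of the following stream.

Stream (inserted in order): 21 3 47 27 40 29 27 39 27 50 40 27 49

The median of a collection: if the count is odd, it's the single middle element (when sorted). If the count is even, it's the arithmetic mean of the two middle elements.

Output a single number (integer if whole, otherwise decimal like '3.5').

Step 1: insert 21 -> lo=[21] (size 1, max 21) hi=[] (size 0) -> median=21
Step 2: insert 3 -> lo=[3] (size 1, max 3) hi=[21] (size 1, min 21) -> median=12
Step 3: insert 47 -> lo=[3, 21] (size 2, max 21) hi=[47] (size 1, min 47) -> median=21
Step 4: insert 27 -> lo=[3, 21] (size 2, max 21) hi=[27, 47] (size 2, min 27) -> median=24
Step 5: insert 40 -> lo=[3, 21, 27] (size 3, max 27) hi=[40, 47] (size 2, min 40) -> median=27
Step 6: insert 29 -> lo=[3, 21, 27] (size 3, max 27) hi=[29, 40, 47] (size 3, min 29) -> median=28
Step 7: insert 27 -> lo=[3, 21, 27, 27] (size 4, max 27) hi=[29, 40, 47] (size 3, min 29) -> median=27
Step 8: insert 39 -> lo=[3, 21, 27, 27] (size 4, max 27) hi=[29, 39, 40, 47] (size 4, min 29) -> median=28
Step 9: insert 27 -> lo=[3, 21, 27, 27, 27] (size 5, max 27) hi=[29, 39, 40, 47] (size 4, min 29) -> median=27

Answer: 27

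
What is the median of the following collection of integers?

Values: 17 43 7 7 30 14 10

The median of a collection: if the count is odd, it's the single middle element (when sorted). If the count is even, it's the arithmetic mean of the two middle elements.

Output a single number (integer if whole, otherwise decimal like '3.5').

Answer: 14

Derivation:
Step 1: insert 17 -> lo=[17] (size 1, max 17) hi=[] (size 0) -> median=17
Step 2: insert 43 -> lo=[17] (size 1, max 17) hi=[43] (size 1, min 43) -> median=30
Step 3: insert 7 -> lo=[7, 17] (size 2, max 17) hi=[43] (size 1, min 43) -> median=17
Step 4: insert 7 -> lo=[7, 7] (size 2, max 7) hi=[17, 43] (size 2, min 17) -> median=12
Step 5: insert 30 -> lo=[7, 7, 17] (size 3, max 17) hi=[30, 43] (size 2, min 30) -> median=17
Step 6: insert 14 -> lo=[7, 7, 14] (size 3, max 14) hi=[17, 30, 43] (size 3, min 17) -> median=15.5
Step 7: insert 10 -> lo=[7, 7, 10, 14] (size 4, max 14) hi=[17, 30, 43] (size 3, min 17) -> median=14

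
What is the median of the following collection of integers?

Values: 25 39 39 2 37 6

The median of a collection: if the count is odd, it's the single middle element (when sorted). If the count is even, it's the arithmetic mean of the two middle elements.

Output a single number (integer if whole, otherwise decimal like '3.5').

Answer: 31

Derivation:
Step 1: insert 25 -> lo=[25] (size 1, max 25) hi=[] (size 0) -> median=25
Step 2: insert 39 -> lo=[25] (size 1, max 25) hi=[39] (size 1, min 39) -> median=32
Step 3: insert 39 -> lo=[25, 39] (size 2, max 39) hi=[39] (size 1, min 39) -> median=39
Step 4: insert 2 -> lo=[2, 25] (size 2, max 25) hi=[39, 39] (size 2, min 39) -> median=32
Step 5: insert 37 -> lo=[2, 25, 37] (size 3, max 37) hi=[39, 39] (size 2, min 39) -> median=37
Step 6: insert 6 -> lo=[2, 6, 25] (size 3, max 25) hi=[37, 39, 39] (size 3, min 37) -> median=31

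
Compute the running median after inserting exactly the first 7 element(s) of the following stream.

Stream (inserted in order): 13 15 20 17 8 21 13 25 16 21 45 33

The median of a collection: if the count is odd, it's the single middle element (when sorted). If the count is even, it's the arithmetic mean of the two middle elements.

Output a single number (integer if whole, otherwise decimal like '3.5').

Step 1: insert 13 -> lo=[13] (size 1, max 13) hi=[] (size 0) -> median=13
Step 2: insert 15 -> lo=[13] (size 1, max 13) hi=[15] (size 1, min 15) -> median=14
Step 3: insert 20 -> lo=[13, 15] (size 2, max 15) hi=[20] (size 1, min 20) -> median=15
Step 4: insert 17 -> lo=[13, 15] (size 2, max 15) hi=[17, 20] (size 2, min 17) -> median=16
Step 5: insert 8 -> lo=[8, 13, 15] (size 3, max 15) hi=[17, 20] (size 2, min 17) -> median=15
Step 6: insert 21 -> lo=[8, 13, 15] (size 3, max 15) hi=[17, 20, 21] (size 3, min 17) -> median=16
Step 7: insert 13 -> lo=[8, 13, 13, 15] (size 4, max 15) hi=[17, 20, 21] (size 3, min 17) -> median=15

Answer: 15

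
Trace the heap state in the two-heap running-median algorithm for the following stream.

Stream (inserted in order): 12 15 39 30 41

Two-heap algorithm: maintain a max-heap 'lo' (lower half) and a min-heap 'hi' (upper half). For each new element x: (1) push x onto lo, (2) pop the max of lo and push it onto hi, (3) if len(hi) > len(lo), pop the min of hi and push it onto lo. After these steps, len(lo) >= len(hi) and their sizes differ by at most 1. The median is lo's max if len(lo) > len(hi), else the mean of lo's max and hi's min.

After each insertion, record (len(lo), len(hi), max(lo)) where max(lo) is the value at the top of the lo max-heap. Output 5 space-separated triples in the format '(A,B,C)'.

Step 1: insert 12 -> lo=[12] hi=[] -> (len(lo)=1, len(hi)=0, max(lo)=12)
Step 2: insert 15 -> lo=[12] hi=[15] -> (len(lo)=1, len(hi)=1, max(lo)=12)
Step 3: insert 39 -> lo=[12, 15] hi=[39] -> (len(lo)=2, len(hi)=1, max(lo)=15)
Step 4: insert 30 -> lo=[12, 15] hi=[30, 39] -> (len(lo)=2, len(hi)=2, max(lo)=15)
Step 5: insert 41 -> lo=[12, 15, 30] hi=[39, 41] -> (len(lo)=3, len(hi)=2, max(lo)=30)

Answer: (1,0,12) (1,1,12) (2,1,15) (2,2,15) (3,2,30)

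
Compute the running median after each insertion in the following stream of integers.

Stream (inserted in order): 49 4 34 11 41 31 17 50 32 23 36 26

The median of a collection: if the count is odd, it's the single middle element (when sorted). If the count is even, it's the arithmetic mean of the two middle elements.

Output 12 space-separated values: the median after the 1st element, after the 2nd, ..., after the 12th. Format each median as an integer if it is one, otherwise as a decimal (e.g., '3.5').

Step 1: insert 49 -> lo=[49] (size 1, max 49) hi=[] (size 0) -> median=49
Step 2: insert 4 -> lo=[4] (size 1, max 4) hi=[49] (size 1, min 49) -> median=26.5
Step 3: insert 34 -> lo=[4, 34] (size 2, max 34) hi=[49] (size 1, min 49) -> median=34
Step 4: insert 11 -> lo=[4, 11] (size 2, max 11) hi=[34, 49] (size 2, min 34) -> median=22.5
Step 5: insert 41 -> lo=[4, 11, 34] (size 3, max 34) hi=[41, 49] (size 2, min 41) -> median=34
Step 6: insert 31 -> lo=[4, 11, 31] (size 3, max 31) hi=[34, 41, 49] (size 3, min 34) -> median=32.5
Step 7: insert 17 -> lo=[4, 11, 17, 31] (size 4, max 31) hi=[34, 41, 49] (size 3, min 34) -> median=31
Step 8: insert 50 -> lo=[4, 11, 17, 31] (size 4, max 31) hi=[34, 41, 49, 50] (size 4, min 34) -> median=32.5
Step 9: insert 32 -> lo=[4, 11, 17, 31, 32] (size 5, max 32) hi=[34, 41, 49, 50] (size 4, min 34) -> median=32
Step 10: insert 23 -> lo=[4, 11, 17, 23, 31] (size 5, max 31) hi=[32, 34, 41, 49, 50] (size 5, min 32) -> median=31.5
Step 11: insert 36 -> lo=[4, 11, 17, 23, 31, 32] (size 6, max 32) hi=[34, 36, 41, 49, 50] (size 5, min 34) -> median=32
Step 12: insert 26 -> lo=[4, 11, 17, 23, 26, 31] (size 6, max 31) hi=[32, 34, 36, 41, 49, 50] (size 6, min 32) -> median=31.5

Answer: 49 26.5 34 22.5 34 32.5 31 32.5 32 31.5 32 31.5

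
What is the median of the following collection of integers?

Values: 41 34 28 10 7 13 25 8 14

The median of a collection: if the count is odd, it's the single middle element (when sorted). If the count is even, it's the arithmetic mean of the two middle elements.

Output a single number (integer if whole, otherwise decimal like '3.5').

Answer: 14

Derivation:
Step 1: insert 41 -> lo=[41] (size 1, max 41) hi=[] (size 0) -> median=41
Step 2: insert 34 -> lo=[34] (size 1, max 34) hi=[41] (size 1, min 41) -> median=37.5
Step 3: insert 28 -> lo=[28, 34] (size 2, max 34) hi=[41] (size 1, min 41) -> median=34
Step 4: insert 10 -> lo=[10, 28] (size 2, max 28) hi=[34, 41] (size 2, min 34) -> median=31
Step 5: insert 7 -> lo=[7, 10, 28] (size 3, max 28) hi=[34, 41] (size 2, min 34) -> median=28
Step 6: insert 13 -> lo=[7, 10, 13] (size 3, max 13) hi=[28, 34, 41] (size 3, min 28) -> median=20.5
Step 7: insert 25 -> lo=[7, 10, 13, 25] (size 4, max 25) hi=[28, 34, 41] (size 3, min 28) -> median=25
Step 8: insert 8 -> lo=[7, 8, 10, 13] (size 4, max 13) hi=[25, 28, 34, 41] (size 4, min 25) -> median=19
Step 9: insert 14 -> lo=[7, 8, 10, 13, 14] (size 5, max 14) hi=[25, 28, 34, 41] (size 4, min 25) -> median=14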